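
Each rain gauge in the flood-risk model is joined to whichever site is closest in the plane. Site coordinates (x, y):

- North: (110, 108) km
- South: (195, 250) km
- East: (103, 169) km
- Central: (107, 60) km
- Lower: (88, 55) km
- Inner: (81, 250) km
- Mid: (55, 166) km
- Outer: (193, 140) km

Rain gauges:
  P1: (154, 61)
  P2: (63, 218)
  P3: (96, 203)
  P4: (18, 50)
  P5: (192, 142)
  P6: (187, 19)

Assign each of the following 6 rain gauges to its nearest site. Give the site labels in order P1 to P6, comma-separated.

Central, Inner, East, Lower, Outer, Central

P1 → Central (d²=2210.00)
P2 → Inner (d²=1348.00)
P3 → East (d²=1205.00)
P4 → Lower (d²=4925.00)
P5 → Outer (d²=5.00)
P6 → Central (d²=8081.00)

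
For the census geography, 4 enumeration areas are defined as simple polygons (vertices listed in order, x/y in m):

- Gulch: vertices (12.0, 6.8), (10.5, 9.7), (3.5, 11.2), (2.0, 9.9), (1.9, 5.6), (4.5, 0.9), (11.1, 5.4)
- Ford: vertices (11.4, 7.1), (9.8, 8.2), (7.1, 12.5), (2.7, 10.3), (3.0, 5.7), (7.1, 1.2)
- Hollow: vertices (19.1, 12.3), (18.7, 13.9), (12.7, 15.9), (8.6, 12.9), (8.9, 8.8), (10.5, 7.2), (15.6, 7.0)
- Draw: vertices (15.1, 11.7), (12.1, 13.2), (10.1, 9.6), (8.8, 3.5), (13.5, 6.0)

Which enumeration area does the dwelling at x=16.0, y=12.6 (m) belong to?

Cast a ray rightward from (16.0, 12.6). For each polygon, the edges (by vertex number in listed order) whose endpoints lie on opposite sides of y = 12.6, where each meets that height, and whether that is right or left of the point:
Gulch: no edge straddles that height → 0 crossings.
Ford: no edge straddles that height → 0 crossings.
Hollow: 1–2 at x≈19.03 (right), 4–5 at x≈8.62 (left) → 1 crossing.
Draw: 1–2 at x≈13.30 (left), 2–3 at x≈11.77 (left) → 0 crossings.
Only Hollow has an odd count, so the point is inside Hollow.

Hollow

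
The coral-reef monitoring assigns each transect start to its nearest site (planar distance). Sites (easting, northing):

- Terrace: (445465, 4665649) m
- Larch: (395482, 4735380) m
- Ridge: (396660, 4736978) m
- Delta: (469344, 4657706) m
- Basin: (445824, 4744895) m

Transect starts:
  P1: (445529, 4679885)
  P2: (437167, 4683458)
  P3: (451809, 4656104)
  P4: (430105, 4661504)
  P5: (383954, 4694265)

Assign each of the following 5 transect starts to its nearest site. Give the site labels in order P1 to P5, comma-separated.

P1 → Terrace (d²=202667792.00)
P2 → Terrace (d²=386017285.00)
P3 → Terrace (d²=131353361.00)
P4 → Terrace (d²=253110625.00)
P5 → Larch (d²=1823338009.00)

Terrace, Terrace, Terrace, Terrace, Larch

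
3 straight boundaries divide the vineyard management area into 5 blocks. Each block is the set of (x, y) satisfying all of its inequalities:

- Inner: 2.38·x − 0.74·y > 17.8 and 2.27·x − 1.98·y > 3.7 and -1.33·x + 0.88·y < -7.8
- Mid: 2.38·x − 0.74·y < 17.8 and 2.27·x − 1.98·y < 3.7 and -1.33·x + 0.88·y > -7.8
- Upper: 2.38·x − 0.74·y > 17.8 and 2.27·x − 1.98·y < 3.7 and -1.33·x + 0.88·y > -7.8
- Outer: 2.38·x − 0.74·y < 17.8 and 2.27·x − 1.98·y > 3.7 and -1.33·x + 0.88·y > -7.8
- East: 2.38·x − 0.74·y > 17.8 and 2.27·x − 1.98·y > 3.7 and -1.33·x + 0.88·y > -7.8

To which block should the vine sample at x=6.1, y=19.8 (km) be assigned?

Mid

2.38·6.1 − 0.74·19.8 = -0.134, which is < 17.8
2.27·6.1 − 1.98·19.8 = -25.357, which is < 3.7
-1.33·6.1 + 0.88·19.8 = 9.311, which is > -7.8
This sign pattern matches Mid.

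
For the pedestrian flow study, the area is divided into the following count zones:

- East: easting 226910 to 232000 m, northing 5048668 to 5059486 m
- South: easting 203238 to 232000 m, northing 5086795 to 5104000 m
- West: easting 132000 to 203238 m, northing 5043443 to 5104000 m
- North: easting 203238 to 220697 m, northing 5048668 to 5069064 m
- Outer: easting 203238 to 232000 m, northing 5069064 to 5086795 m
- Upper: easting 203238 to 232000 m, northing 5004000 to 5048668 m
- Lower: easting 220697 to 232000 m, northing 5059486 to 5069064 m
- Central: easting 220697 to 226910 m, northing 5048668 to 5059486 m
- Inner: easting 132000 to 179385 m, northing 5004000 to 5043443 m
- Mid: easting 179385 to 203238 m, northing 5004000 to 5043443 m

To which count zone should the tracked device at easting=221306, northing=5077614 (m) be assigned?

Outer

The point has easting = 221306 and northing = 5077614.
Only Outer satisfies 203238 ≤ easting ≤ 232000 and 5069064 ≤ northing ≤ 5086795.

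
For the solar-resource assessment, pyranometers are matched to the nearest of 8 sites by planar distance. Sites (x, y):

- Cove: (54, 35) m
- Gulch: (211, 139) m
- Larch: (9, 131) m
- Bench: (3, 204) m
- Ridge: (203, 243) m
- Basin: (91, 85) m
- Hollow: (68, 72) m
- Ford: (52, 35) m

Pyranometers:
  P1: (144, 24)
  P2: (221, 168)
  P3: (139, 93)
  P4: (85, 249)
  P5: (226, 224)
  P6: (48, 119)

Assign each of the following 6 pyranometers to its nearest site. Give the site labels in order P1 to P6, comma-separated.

Basin, Gulch, Basin, Bench, Ridge, Larch

P1 → Basin (d²=6530.00)
P2 → Gulch (d²=941.00)
P3 → Basin (d²=2368.00)
P4 → Bench (d²=8749.00)
P5 → Ridge (d²=890.00)
P6 → Larch (d²=1665.00)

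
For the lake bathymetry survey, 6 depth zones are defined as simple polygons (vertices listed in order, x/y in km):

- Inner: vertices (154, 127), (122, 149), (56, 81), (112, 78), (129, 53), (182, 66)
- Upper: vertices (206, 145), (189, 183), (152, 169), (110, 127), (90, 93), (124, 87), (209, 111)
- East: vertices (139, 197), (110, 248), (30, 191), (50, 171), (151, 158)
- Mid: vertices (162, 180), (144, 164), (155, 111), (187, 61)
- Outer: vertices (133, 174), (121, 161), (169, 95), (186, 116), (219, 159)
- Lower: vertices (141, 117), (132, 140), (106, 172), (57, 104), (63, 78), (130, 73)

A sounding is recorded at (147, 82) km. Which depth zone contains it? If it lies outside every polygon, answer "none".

Inner

Cast a ray rightward from (147, 82). For each polygon, the edges (by vertex number in listed order) whose endpoints lie on opposite sides of y = 82, where each meets that height, and whether that is right or left of the point:
Inner: 2–3 at x≈57.0 (left), 6–1 at x≈174.7 (right) → 1 crossing.
Upper: no edge straddles that height → 0 crossings.
East: no edge straddles that height → 0 crossings.
Mid: 3–4 at x≈173.6 (right), 4–1 at x≈182.6 (right) → 2 crossings.
Outer: no edge straddles that height → 0 crossings.
Lower: 4–5 at x≈62.1 (left), 6–1 at x≈132.2 (left) → 0 crossings.
Only Inner has an odd count, so the point is inside Inner.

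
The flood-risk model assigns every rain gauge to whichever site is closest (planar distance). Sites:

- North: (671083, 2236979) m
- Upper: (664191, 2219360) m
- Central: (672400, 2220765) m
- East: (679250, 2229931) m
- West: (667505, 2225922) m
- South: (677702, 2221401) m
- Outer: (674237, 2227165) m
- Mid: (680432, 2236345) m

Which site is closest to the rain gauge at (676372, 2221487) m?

South

Squared distances to each site:
North: 267975585.000; Upper: 152900890.000; Central: 16298068.000; East: 79584020.000; West: 98292914.000; South: 1776296.000; Outer: 36797909.000; Mid: 237243764.000.
Minimum at South.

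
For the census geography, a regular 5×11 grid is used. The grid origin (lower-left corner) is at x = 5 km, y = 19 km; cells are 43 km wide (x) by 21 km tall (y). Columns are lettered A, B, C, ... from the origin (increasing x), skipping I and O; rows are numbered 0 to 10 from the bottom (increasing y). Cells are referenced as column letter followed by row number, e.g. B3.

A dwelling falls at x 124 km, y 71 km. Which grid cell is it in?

Column index: ⌊(124 − 5) / 43⌋ = ⌊2.767⌋ = 2 → column C
Row offset from origin: ⌊(71 − 19) / 21⌋ = ⌊2.476⌋ = 2 → row 2

C2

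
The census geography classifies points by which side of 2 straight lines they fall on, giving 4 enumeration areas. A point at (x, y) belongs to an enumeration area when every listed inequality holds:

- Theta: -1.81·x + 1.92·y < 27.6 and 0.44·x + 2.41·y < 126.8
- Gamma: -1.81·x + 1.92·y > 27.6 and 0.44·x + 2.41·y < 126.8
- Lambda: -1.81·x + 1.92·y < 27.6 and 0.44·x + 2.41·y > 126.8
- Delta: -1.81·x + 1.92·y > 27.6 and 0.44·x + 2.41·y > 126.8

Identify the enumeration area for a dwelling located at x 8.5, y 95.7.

-1.81·8.5 + 1.92·95.7 = 168.359, which is > 27.6
0.44·8.5 + 2.41·95.7 = 234.377, which is > 126.8
This sign pattern matches Delta.

Delta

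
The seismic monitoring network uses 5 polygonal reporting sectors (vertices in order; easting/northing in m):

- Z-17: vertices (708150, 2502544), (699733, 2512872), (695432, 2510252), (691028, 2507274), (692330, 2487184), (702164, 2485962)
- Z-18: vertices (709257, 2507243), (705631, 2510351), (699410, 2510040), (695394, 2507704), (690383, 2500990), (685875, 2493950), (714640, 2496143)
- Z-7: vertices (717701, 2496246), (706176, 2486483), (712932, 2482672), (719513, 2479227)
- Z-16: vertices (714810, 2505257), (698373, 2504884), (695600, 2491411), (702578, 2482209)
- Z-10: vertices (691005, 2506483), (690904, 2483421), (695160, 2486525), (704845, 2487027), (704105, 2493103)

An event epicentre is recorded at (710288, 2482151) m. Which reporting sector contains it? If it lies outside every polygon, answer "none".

none

Cast a ray rightward from (710288, 2482151). For each polygon, the edges (by vertex number in listed order) whose endpoints lie on opposite sides of northing = 2482151, where each meets that height, and whether that is right or left of the point:
Z-17: no edge straddles that height → 0 crossings.
Z-18: no edge straddles that height → 0 crossings.
Z-7: 3–4 at easting≈713927.3 (right), 4–1 at easting≈719201.7 (right) → 2 crossings.
Z-16: no edge straddles that height → 0 crossings.
Z-10: no edge straddles that height → 0 crossings.
All counts are even, so the point lies outside every listed polygon.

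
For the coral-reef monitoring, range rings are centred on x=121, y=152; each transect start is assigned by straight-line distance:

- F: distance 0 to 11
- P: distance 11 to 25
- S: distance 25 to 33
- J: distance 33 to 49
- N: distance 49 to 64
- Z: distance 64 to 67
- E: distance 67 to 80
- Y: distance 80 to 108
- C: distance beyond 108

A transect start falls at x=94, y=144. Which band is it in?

S

Distance = √((94−121)² + (144−152)²) = √(729.000 + 64.000) = 28.160.
25 ≤ 28.160 < 33 → S.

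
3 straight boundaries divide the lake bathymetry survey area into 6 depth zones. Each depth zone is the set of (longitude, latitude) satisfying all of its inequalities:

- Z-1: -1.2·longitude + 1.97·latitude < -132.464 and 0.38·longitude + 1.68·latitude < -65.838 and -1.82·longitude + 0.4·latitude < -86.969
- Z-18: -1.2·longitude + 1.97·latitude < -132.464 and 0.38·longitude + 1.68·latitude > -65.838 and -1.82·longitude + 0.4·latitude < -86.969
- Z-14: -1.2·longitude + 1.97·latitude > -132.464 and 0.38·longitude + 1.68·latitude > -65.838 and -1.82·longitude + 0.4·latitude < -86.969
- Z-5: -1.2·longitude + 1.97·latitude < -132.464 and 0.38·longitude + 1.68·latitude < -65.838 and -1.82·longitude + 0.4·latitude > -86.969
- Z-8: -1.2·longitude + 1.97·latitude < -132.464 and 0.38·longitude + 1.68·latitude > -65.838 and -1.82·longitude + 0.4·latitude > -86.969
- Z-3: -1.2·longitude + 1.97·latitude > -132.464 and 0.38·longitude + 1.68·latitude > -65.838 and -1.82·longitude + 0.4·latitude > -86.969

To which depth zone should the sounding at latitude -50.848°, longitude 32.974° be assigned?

-1.2·32.974 + 1.97·-50.848 = -139.739, which is < -132.464
0.38·32.974 + 1.68·-50.848 = -72.895, which is < -65.838
-1.82·32.974 + 0.4·-50.848 = -80.352, which is > -86.969
This sign pattern matches Z-5.

Z-5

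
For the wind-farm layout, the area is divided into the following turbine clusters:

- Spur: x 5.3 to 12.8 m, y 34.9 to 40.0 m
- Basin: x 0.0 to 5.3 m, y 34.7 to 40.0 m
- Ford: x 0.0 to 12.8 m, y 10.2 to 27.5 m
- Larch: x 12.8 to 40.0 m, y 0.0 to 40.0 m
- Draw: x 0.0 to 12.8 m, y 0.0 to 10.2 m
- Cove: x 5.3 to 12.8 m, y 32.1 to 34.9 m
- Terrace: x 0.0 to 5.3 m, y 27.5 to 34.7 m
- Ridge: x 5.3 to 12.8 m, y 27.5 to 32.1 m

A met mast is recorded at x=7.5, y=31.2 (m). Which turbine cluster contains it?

The point has x = 7.5 and y = 31.2.
Only Ridge satisfies 5.3 ≤ x ≤ 12.8 and 27.5 ≤ y ≤ 32.1.

Ridge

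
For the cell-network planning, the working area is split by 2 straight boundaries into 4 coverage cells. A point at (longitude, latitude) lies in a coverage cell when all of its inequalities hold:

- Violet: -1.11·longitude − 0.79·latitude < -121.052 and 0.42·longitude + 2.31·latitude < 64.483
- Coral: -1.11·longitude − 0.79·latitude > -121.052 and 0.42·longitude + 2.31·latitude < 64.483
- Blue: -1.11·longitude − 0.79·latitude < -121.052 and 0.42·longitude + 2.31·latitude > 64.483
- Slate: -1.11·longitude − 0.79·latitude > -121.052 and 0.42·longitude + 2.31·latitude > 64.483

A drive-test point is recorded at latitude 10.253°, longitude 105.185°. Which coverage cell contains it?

Blue

-1.11·105.185 − 0.79·10.253 = -124.855, which is < -121.052
0.42·105.185 + 2.31·10.253 = 67.862, which is > 64.483
This sign pattern matches Blue.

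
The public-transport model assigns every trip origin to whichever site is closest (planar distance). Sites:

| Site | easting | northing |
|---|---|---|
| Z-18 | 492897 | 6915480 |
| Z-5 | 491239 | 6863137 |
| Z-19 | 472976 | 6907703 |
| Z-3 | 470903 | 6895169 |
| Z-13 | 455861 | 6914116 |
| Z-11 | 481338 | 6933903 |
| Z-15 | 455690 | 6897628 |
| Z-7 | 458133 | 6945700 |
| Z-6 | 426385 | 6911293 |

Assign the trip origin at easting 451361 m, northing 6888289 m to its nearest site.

Squared distances to each site:
Z-18: 2464589777.000; Z-5: 2222877988.000; Z-19: 844111621.000; Z-3: 429224164.000; Z-13: 687283929.000; Z-11: 2979257525.000; Z-15: 105957162.000; Z-7: 3341882905.000; Z-6: 1152984592.000.
Minimum at Z-15.

Z-15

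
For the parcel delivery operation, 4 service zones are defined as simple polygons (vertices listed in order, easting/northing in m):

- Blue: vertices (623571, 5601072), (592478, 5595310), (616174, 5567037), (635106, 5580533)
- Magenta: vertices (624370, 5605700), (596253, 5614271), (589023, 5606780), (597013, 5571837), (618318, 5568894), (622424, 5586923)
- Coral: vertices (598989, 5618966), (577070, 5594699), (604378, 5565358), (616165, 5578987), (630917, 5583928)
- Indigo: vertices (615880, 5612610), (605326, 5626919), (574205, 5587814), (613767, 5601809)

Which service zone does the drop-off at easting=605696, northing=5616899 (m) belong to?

Indigo

Cast a ray rightward from (605696, 5616899). For each polygon, the edges (by vertex number in listed order) whose endpoints lie on opposite sides of northing = 5616899, where each meets that height, and whether that is right or left of the point:
Blue: no edge straddles that height → 0 crossings.
Magenta: no edge straddles that height → 0 crossings.
Coral: 1–2 at easting≈597122.0 (left), 5–1 at easting≈600872.5 (left) → 0 crossings.
Indigo: 1–2 at easting≈612716.5 (right), 2–3 at easting≈597351.8 (left) → 1 crossing.
Only Indigo has an odd count, so the point is inside Indigo.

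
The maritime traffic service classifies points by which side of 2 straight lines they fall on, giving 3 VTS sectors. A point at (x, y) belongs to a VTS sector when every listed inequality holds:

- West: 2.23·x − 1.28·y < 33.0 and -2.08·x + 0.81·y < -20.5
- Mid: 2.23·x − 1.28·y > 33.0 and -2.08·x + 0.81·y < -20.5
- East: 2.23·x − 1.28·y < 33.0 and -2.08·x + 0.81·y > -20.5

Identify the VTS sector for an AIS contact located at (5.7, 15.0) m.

East

2.23·5.7 − 1.28·15.0 = -6.489, which is < 33.0
-2.08·5.7 + 0.81·15.0 = 0.294, which is > -20.5
This sign pattern matches East.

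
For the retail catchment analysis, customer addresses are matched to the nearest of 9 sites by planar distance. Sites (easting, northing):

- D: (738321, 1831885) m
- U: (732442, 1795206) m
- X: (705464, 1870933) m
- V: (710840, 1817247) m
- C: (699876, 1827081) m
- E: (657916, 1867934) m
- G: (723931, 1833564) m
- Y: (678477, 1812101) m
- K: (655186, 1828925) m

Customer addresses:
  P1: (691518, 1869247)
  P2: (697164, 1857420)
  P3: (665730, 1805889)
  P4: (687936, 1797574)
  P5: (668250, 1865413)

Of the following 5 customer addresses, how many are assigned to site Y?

2

P1 → X
P2 → X
P3 → Y
P4 → Y
P5 → E
2 of the 5 go to Y.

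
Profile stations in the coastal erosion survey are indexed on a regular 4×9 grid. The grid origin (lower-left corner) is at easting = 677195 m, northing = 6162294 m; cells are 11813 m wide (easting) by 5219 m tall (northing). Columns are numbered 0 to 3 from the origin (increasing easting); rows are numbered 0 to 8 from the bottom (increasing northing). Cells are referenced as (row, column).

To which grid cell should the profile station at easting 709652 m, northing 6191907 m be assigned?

Column index: ⌊(709652 − 677195) / 11813⌋ = ⌊2.748⌋ = 2
Row offset from origin: ⌊(6191907 − 6162294) / 5219⌋ = ⌊5.674⌋ = 5 → row 5

(5, 2)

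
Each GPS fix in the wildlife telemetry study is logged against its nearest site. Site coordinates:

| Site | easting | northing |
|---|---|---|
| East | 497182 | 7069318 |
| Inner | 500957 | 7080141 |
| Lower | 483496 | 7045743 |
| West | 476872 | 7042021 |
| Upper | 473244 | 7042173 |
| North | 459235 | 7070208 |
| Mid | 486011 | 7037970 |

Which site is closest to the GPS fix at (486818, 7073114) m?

East

Squared distances to each site:
East: 121822112.000; Inner: 249290050.000; Lower: 760207325.000; West: 1065697565.000; Upper: 1141598957.000; North: 769266725.000; Mid: 1235751985.000.
Minimum at East.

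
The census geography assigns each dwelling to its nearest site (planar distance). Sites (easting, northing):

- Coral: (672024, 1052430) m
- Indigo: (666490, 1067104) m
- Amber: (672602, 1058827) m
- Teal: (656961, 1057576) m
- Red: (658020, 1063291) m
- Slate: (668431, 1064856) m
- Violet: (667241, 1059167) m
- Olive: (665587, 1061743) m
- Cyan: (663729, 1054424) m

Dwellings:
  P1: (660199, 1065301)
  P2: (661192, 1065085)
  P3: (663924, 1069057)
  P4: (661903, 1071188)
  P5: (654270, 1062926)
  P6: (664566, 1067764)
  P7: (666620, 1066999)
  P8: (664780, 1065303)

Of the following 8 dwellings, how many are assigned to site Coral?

0

P1 → Red
P2 → Red
P3 → Indigo
P4 → Indigo
P5 → Red
P6 → Indigo
P7 → Indigo
P8 → Indigo
0 of the 8 go to Coral.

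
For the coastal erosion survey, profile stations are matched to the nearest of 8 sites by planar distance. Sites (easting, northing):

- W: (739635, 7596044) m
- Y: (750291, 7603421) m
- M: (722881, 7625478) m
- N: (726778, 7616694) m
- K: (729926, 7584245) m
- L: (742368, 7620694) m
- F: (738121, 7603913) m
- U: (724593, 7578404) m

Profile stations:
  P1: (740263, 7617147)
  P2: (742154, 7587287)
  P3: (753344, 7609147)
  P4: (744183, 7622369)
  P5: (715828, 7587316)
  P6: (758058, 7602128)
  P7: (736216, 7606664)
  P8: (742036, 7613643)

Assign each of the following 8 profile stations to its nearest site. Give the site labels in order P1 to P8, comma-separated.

P1 → L (d²=17012234.00)
P2 → W (d²=83030410.00)
P3 → Y (d²=42107885.00)
P4 → L (d²=6099850.00)
P5 → U (d²=156248969.00)
P6 → Y (d²=61998138.00)
P7 → F (d²=11197026.00)
P8 → L (d²=49826825.00)

L, W, Y, L, U, Y, F, L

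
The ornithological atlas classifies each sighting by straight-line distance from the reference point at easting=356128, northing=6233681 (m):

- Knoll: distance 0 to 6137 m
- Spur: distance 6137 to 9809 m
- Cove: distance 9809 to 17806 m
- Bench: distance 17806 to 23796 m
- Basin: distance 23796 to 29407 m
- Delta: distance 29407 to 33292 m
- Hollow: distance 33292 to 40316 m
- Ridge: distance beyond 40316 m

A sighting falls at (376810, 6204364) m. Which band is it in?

Distance = √((376810−356128)² + (6204364−6233681)²) = √(427745124.000 + 859486489.000) = 35878.010 m.
33292 ≤ 35878.010 < 40316 → Hollow.

Hollow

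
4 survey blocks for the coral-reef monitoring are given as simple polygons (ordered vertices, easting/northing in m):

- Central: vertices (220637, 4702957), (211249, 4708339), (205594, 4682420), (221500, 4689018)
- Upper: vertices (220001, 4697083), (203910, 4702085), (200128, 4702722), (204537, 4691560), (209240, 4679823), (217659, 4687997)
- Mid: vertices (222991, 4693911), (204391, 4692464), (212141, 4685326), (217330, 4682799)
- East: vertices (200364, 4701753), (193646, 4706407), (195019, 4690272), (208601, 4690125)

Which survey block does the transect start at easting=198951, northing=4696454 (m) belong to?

Cast a ray rightward from (198951, 4696454). For each polygon, the edges (by vertex number in listed order) whose endpoints lie on opposite sides of northing = 4696454, where each meets that height, and whether that is right or left of the point:
Central: 2–3 at easting≈208655.9 (right), 4–1 at easting≈221039.6 (right) → 2 crossings.
Upper: 3–4 at easting≈202603.9 (right), 6–1 at easting≈219838.9 (right) → 2 crossings.
Mid: no edge straddles that height → 0 crossings.
East: 2–3 at easting≈194492.9 (left), 4–1 at easting≈204117.7 (right) → 1 crossing.
Only East has an odd count, so the point is inside East.

East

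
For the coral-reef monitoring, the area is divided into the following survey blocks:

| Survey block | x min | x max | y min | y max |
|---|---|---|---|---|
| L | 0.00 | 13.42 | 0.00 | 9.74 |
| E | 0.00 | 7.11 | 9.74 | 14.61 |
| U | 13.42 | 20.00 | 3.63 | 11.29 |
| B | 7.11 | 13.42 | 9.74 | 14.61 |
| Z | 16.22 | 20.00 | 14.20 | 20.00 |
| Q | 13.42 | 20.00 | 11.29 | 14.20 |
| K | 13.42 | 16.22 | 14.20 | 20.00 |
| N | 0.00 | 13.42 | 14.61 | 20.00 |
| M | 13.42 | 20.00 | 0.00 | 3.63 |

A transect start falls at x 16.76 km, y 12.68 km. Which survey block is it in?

The point has x = 16.76 and y = 12.68.
Only Q satisfies 13.42 ≤ x ≤ 20.00 and 11.29 ≤ y ≤ 14.20.

Q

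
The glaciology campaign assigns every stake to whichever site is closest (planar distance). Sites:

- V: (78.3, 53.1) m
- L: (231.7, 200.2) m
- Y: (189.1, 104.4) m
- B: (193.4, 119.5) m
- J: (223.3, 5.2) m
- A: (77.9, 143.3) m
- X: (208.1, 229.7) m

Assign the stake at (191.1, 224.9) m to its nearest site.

Squared distances to each site:
V: 42239.080; L: 2258.450; Y: 14524.250; B: 11114.450; J: 49304.930; A: 19472.800; X: 312.040.
Minimum at X.

X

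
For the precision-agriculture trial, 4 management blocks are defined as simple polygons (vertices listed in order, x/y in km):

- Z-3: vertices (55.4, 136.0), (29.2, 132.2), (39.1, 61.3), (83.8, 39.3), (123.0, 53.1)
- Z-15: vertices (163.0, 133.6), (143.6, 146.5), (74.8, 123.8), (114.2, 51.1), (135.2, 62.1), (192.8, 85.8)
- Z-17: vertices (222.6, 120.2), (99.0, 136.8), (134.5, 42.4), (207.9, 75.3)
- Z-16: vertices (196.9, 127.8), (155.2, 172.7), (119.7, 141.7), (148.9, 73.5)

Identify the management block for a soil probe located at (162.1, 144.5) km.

Cast a ray rightward from (162.1, 144.5). For each polygon, the edges (by vertex number in listed order) whose endpoints lie on opposite sides of y = 144.5, where each meets that height, and whether that is right or left of the point:
Z-3: no edge straddles that height → 0 crossings.
Z-15: 1–2 at x≈146.61 (left), 2–3 at x≈137.54 (left) → 0 crossings.
Z-17: no edge straddles that height → 0 crossings.
Z-16: 1–2 at x≈181.39 (right), 2–3 at x≈122.91 (left) → 1 crossing.
Only Z-16 has an odd count, so the point is inside Z-16.

Z-16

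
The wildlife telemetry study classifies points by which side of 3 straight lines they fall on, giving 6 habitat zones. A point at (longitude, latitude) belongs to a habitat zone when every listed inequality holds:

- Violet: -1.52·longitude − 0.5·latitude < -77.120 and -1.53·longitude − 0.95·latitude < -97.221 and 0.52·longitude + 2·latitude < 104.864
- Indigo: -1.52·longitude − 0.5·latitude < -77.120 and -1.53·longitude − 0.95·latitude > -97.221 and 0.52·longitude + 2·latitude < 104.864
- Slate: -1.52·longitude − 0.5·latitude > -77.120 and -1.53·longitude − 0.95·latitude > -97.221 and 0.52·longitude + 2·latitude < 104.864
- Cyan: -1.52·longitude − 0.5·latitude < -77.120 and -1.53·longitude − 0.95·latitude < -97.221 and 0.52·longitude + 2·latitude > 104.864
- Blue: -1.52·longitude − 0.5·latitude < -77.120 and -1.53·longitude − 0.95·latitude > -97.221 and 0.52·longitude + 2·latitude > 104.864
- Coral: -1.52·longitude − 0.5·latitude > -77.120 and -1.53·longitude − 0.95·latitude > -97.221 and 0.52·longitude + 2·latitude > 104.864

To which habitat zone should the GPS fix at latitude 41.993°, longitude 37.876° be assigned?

Violet

-1.52·37.876 − 0.5·41.993 = -78.568, which is < -77.120
-1.53·37.876 − 0.95·41.993 = -97.844, which is < -97.221
0.52·37.876 + 2·41.993 = 103.682, which is < 104.864
This sign pattern matches Violet.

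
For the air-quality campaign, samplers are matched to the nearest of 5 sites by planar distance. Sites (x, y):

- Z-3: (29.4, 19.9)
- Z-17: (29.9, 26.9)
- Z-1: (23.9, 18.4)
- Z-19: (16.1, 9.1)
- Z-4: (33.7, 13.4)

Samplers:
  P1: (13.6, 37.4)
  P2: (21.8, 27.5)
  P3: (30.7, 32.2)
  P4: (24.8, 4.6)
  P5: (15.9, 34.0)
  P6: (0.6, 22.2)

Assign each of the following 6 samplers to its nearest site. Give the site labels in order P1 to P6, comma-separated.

P1 → Z-17 (d²=375.94)
P2 → Z-17 (d²=65.97)
P3 → Z-17 (d²=28.73)
P4 → Z-19 (d²=95.94)
P5 → Z-17 (d²=246.41)
P6 → Z-19 (d²=411.86)

Z-17, Z-17, Z-17, Z-19, Z-17, Z-19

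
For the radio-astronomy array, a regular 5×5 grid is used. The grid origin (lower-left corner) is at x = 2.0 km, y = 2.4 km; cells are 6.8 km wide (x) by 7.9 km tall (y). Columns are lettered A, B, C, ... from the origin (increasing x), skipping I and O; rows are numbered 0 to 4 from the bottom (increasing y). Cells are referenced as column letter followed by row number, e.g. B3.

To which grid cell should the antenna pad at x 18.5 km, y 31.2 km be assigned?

Column index: ⌊(18.5 − 2.0) / 6.8⌋ = ⌊2.426⌋ = 2 → column C
Row offset from origin: ⌊(31.2 − 2.4) / 7.9⌋ = ⌊3.646⌋ = 3 → row 3

C3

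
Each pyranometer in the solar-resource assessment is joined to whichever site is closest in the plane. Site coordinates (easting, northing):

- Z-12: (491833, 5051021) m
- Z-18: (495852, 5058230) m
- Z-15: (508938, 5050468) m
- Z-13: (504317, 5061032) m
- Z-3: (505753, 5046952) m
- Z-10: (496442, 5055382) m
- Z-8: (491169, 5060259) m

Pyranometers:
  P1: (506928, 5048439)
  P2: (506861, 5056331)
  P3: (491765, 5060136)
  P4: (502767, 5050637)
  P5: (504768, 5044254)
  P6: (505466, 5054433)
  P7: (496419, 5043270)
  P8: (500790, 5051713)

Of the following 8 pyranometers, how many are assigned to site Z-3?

3

P1 → Z-3
P2 → Z-13
P3 → Z-8
P4 → Z-3
P5 → Z-3
P6 → Z-15
P7 → Z-12
P8 → Z-10
3 of the 8 go to Z-3.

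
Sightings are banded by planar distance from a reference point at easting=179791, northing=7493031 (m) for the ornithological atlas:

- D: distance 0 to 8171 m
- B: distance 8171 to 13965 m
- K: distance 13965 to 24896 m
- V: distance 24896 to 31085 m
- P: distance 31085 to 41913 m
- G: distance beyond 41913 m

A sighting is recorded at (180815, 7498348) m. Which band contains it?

D

Distance = √((180815−179791)² + (7498348−7493031)²) = √(1048576.000 + 28270489.000) = 5414.708 m.
0 ≤ 5414.708 < 8171 → D.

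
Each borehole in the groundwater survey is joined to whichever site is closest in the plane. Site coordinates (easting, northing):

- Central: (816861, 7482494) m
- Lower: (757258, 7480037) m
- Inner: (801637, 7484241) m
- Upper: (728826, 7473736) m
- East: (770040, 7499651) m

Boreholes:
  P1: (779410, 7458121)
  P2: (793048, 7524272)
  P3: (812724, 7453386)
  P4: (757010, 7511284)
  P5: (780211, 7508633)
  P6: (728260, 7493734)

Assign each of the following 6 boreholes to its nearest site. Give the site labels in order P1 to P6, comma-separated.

Lower, East, Central, East, East, Upper

P1 → Lower (d²=971022160.00)
P2 → East (d²=1135561705.00)
P3 → Central (d²=864390433.00)
P4 → East (d²=305107589.00)
P5 → East (d²=184125565.00)
P6 → Upper (d²=400240360.00)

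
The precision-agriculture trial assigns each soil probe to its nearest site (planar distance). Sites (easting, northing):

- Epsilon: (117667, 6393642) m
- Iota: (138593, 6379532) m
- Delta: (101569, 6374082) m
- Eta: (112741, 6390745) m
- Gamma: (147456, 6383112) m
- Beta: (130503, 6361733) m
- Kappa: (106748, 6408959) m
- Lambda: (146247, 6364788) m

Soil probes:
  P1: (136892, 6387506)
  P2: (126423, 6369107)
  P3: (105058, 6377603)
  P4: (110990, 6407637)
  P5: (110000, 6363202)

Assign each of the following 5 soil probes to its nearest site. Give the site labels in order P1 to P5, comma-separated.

Iota, Beta, Delta, Kappa, Delta

P1 → Iota (d²=66478077.00)
P2 → Beta (d²=71022276.00)
P3 → Delta (d²=24570562.00)
P4 → Kappa (d²=19742248.00)
P5 → Delta (d²=189456161.00)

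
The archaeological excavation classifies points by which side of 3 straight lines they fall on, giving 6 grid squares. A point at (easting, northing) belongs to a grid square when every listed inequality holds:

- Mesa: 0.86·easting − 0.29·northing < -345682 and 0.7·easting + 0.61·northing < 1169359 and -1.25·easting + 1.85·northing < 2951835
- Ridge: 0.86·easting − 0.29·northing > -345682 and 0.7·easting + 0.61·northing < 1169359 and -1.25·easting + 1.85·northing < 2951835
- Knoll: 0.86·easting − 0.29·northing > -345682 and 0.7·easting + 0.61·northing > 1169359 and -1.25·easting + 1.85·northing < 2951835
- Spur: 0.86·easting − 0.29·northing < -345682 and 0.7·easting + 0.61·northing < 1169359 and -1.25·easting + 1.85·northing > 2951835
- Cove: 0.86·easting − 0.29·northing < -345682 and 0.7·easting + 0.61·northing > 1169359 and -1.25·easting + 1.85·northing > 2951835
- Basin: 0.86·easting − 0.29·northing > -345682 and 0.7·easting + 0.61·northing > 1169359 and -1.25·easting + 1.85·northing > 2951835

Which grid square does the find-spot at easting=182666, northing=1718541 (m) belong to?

0.86·182666 − 0.29·1718541 = -341284.130, which is > -345682
0.7·182666 + 0.61·1718541 = 1176176.210, which is > 1169359
-1.25·182666 + 1.85·1718541 = 2950968.350, which is < 2951835
This sign pattern matches Knoll.

Knoll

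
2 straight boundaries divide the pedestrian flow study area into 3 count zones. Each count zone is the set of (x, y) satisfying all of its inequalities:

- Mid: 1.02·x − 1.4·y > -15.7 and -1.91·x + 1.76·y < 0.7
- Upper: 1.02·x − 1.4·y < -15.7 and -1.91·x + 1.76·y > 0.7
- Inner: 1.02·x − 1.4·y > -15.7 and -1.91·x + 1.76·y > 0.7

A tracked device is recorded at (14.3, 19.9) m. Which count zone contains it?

Inner

1.02·14.3 − 1.4·19.9 = -13.274, which is > -15.7
-1.91·14.3 + 1.76·19.9 = 7.711, which is > 0.7
This sign pattern matches Inner.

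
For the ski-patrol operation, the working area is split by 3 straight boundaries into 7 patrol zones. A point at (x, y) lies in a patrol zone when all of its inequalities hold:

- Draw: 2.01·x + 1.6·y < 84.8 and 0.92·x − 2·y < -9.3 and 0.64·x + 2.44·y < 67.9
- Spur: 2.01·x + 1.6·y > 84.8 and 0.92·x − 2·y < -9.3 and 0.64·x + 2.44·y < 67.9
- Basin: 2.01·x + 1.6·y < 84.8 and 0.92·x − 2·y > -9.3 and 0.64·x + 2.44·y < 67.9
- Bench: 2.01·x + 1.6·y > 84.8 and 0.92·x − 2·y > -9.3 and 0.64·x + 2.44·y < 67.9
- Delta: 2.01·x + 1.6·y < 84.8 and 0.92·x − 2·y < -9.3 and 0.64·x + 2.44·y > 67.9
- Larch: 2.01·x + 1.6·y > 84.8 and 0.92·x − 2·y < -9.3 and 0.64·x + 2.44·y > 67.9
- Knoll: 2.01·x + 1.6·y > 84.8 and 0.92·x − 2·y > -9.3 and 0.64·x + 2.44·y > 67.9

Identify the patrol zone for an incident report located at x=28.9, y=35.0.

2.01·28.9 + 1.6·35.0 = 114.089, which is > 84.8
0.92·28.9 − 2·35.0 = -43.412, which is < -9.3
0.64·28.9 + 2.44·35.0 = 103.896, which is > 67.9
This sign pattern matches Larch.

Larch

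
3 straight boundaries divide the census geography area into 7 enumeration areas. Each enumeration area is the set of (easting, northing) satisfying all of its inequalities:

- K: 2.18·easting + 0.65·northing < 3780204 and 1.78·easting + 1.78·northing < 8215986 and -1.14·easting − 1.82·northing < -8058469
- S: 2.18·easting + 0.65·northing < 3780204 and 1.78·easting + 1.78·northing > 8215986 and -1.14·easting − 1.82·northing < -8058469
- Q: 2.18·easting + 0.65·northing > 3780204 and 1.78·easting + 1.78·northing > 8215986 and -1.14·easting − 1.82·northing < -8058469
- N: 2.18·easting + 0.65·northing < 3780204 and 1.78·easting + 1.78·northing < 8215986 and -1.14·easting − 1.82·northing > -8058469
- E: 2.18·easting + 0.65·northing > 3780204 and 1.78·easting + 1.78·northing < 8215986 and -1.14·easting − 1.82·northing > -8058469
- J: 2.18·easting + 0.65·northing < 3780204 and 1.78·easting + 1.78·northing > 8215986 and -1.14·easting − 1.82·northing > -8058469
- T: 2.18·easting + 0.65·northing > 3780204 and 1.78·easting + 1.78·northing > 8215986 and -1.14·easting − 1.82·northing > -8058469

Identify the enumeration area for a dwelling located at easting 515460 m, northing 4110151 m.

2.18·515460 + 0.65·4110151 = 3795300.950, which is > 3780204
1.78·515460 + 1.78·4110151 = 8233587.580, which is > 8215986
-1.14·515460 − 1.82·4110151 = -8068099.220, which is < -8058469
This sign pattern matches Q.

Q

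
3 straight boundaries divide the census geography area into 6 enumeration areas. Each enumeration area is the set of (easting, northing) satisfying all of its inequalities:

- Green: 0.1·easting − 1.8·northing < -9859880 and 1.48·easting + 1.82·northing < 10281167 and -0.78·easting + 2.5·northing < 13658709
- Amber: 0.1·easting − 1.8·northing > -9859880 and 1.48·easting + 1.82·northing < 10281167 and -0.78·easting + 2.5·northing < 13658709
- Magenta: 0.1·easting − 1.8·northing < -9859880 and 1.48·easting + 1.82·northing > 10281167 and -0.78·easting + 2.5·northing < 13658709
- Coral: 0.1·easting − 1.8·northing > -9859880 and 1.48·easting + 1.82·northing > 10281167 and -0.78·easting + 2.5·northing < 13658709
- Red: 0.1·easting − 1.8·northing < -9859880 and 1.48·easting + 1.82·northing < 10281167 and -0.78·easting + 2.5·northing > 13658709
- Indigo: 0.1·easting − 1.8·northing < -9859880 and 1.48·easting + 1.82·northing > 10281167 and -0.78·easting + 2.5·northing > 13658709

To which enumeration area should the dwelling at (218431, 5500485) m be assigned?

0.1·218431 − 1.8·5500485 = -9879029.900, which is < -9859880
1.48·218431 + 1.82·5500485 = 10334160.580, which is > 10281167
-0.78·218431 + 2.5·5500485 = 13580836.320, which is < 13658709
This sign pattern matches Magenta.

Magenta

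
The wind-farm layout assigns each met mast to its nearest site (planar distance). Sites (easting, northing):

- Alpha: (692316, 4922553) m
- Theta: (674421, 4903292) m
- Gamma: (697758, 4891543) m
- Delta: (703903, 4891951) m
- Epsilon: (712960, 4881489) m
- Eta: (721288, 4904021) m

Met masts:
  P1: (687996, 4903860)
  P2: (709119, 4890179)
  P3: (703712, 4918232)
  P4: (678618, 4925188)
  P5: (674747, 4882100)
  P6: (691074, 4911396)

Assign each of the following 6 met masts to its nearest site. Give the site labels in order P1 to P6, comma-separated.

Theta, Delta, Alpha, Alpha, Theta, Alpha

P1 → Theta (d²=184603249.00)
P2 → Delta (d²=30346640.00)
P3 → Alpha (d²=148539857.00)
P4 → Alpha (d²=194578429.00)
P5 → Theta (d²=449207140.00)
P6 → Alpha (d²=126021213.00)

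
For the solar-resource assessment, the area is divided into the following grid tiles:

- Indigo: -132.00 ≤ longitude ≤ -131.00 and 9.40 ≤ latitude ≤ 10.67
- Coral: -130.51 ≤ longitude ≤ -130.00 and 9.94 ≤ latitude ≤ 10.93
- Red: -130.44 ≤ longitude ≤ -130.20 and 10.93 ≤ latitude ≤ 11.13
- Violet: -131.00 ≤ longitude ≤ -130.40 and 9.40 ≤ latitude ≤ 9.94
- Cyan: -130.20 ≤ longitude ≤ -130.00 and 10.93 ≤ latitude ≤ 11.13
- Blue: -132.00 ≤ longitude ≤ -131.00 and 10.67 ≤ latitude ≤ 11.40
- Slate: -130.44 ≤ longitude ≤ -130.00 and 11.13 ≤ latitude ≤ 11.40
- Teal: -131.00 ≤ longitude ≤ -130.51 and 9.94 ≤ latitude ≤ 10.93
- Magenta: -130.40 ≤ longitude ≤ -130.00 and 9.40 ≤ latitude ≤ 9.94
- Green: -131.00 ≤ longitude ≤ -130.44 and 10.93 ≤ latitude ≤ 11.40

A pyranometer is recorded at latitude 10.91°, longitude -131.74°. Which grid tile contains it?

Blue

The point has longitude = -131.74 and latitude = 10.91.
Only Blue satisfies -132.00 ≤ longitude ≤ -131.00 and 10.67 ≤ latitude ≤ 11.40.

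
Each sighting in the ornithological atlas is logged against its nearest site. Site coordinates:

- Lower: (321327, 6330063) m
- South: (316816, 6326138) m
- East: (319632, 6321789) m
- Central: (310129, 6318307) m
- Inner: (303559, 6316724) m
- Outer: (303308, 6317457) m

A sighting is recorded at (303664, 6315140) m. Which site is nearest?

Squared distances to each site:
Lower: 534677498.000; South: 293931108.000; East: 299186225.000; Central: 51826114.000; Inner: 2520081.000; Outer: 5495225.000.
Minimum at Inner.

Inner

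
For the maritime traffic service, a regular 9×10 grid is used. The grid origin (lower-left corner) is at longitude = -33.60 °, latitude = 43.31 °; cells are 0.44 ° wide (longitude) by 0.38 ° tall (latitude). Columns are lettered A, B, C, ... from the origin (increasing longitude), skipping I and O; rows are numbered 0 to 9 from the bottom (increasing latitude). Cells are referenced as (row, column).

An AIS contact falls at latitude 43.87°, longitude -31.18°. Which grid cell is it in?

Column index: ⌊(-31.18 − -33.60) / 0.44⌋ = ⌊5.500⌋ = 5 → column F
Row offset from origin: ⌊(43.87 − 43.31) / 0.38⌋ = ⌊1.474⌋ = 1 → row 1

(1, F)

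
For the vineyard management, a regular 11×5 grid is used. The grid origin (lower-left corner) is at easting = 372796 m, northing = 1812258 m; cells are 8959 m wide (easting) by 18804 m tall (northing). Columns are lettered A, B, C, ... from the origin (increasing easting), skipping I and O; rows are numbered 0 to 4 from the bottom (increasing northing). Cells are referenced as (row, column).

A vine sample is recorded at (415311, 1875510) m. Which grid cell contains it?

Column index: ⌊(415311 − 372796) / 8959⌋ = ⌊4.746⌋ = 4 → column E
Row offset from origin: ⌊(1875510 − 1812258) / 18804⌋ = ⌊3.364⌋ = 3 → row 3

(3, E)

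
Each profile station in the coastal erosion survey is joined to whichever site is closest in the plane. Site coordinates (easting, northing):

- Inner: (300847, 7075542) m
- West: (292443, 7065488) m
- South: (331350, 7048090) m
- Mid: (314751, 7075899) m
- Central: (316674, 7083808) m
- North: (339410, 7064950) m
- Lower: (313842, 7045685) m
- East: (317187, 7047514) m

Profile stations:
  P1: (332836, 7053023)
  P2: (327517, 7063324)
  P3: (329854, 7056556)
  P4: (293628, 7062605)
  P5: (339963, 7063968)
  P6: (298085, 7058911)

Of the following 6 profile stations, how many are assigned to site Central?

P1 → South
P2 → North
P3 → South
P4 → West
P5 → North
P6 → West
0 of the 6 go to Central.

0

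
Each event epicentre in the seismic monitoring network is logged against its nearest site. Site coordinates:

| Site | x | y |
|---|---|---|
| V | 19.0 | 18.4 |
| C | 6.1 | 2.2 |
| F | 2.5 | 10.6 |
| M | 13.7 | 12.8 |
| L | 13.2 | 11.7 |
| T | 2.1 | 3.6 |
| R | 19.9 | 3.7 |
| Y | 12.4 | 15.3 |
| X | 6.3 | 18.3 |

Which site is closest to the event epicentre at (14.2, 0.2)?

Squared distances to each site:
V: 354.280; C: 69.610; F: 245.050; M: 159.010; L: 133.250; T: 157.970; R: 44.740; Y: 231.250; X: 390.020.
Minimum at R.

R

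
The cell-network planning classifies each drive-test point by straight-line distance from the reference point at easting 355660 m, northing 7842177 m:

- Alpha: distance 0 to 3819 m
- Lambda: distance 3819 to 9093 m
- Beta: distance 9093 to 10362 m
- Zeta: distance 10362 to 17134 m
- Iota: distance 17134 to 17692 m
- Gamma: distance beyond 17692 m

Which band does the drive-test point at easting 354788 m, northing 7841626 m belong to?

Distance = √((354788−355660)² + (7841626−7842177)²) = √(760384.000 + 303601.000) = 1031.496 m.
0 ≤ 1031.496 < 3819 → Alpha.

Alpha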